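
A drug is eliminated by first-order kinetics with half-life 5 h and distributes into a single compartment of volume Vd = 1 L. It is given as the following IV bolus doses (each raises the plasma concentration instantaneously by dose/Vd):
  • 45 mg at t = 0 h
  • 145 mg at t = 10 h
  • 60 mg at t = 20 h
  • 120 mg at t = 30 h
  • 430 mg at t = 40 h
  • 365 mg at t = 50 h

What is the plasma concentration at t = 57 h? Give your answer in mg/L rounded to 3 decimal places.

k = ln 2 / 5 = 0.13863 per h
Dose 1 (45 mg at t=0 h): 45·exp(−0.13863·57) = 0.017 mg/L
Dose 2 (145 mg at t=10 h): 145·exp(−0.13863·47) = 0.215 mg/L
Dose 3 (60 mg at t=20 h): 60·exp(−0.13863·37) = 0.355 mg/L
Dose 4 (120 mg at t=30 h): 120·exp(−0.13863·27) = 2.842 mg/L
Dose 5 (430 mg at t=40 h): 430·exp(−0.13863·17) = 40.735 mg/L
Dose 6 (365 mg at t=50 h): 365·exp(−0.13863·7) = 138.309 mg/L
C(57) = 0.017 + 0.215 + 0.355 + 2.842 + 40.735 + 138.309 = 182.473 mg/L

182.473 mg/L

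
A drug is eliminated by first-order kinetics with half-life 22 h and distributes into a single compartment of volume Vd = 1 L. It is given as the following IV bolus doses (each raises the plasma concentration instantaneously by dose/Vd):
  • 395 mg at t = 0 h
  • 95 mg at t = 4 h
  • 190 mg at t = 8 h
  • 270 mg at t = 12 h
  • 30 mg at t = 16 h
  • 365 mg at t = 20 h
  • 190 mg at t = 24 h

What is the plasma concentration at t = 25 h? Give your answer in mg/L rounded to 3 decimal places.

k = ln 2 / 22 = 0.03151 per h
Dose 1 (395 mg at t=0 h): 395·exp(−0.03151·25) = 179.687 mg/L
Dose 2 (95 mg at t=4 h): 95·exp(−0.03151·21) = 49.020 mg/L
Dose 3 (190 mg at t=8 h): 190·exp(−0.03151·17) = 111.209 mg/L
Dose 4 (270 mg at t=12 h): 270·exp(−0.03151·13) = 179.260 mg/L
Dose 5 (30 mg at t=16 h): 30·exp(−0.03151·9) = 22.593 mg/L
Dose 6 (365 mg at t=20 h): 365·exp(−0.03151·5) = 311.801 mg/L
Dose 7 (190 mg at t=24 h): 190·exp(−0.03151·1) = 184.107 mg/L
C(25) = 179.687 + 49.020 + 111.209 + 179.260 + 22.593 + 311.801 + 184.107 = 1037.677 mg/L

1037.677 mg/L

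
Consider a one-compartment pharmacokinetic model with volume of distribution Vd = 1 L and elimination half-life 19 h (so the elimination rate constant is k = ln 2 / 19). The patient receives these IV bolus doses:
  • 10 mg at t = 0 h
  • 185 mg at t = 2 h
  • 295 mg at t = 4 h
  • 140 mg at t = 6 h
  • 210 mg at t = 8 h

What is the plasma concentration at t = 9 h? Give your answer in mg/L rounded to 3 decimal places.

724.283 mg/L

k = ln 2 / 19 = 0.03648 per h
Dose 1 (10 mg at t=0 h): 10·exp(−0.03648·9) = 7.201 mg/L
Dose 2 (185 mg at t=2 h): 185·exp(−0.03648·7) = 143.307 mg/L
Dose 3 (295 mg at t=4 h): 295·exp(−0.03648·5) = 245.812 mg/L
Dose 4 (140 mg at t=6 h): 140·exp(−0.03648·3) = 125.486 mg/L
Dose 5 (210 mg at t=8 h): 210·exp(−0.03648·1) = 202.477 mg/L
C(9) = 7.201 + 143.307 + 245.812 + 125.486 + 202.477 = 724.283 mg/L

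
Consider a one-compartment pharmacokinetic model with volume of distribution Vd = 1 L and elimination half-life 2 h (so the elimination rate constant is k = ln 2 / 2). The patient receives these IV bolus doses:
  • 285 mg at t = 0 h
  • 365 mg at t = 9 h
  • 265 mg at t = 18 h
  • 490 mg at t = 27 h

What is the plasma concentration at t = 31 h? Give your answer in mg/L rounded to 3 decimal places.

k = ln 2 / 2 = 0.34657 per h
Dose 1 (285 mg at t=0 h): 285·exp(−0.34657·31) = 0.006 mg/L
Dose 2 (365 mg at t=9 h): 365·exp(−0.34657·22) = 0.178 mg/L
Dose 3 (265 mg at t=18 h): 265·exp(−0.34657·13) = 2.928 mg/L
Dose 4 (490 mg at t=27 h): 490·exp(−0.34657·4) = 122.500 mg/L
C(31) = 0.006 + 0.178 + 2.928 + 122.500 = 125.612 mg/L

125.612 mg/L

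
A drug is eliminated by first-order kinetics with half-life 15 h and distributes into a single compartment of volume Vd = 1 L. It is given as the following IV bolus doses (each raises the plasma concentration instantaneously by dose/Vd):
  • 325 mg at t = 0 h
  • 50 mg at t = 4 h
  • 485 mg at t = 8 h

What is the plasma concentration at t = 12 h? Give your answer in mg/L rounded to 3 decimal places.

k = ln 2 / 15 = 0.04621 per h
Dose 1 (325 mg at t=0 h): 325·exp(−0.04621·12) = 186.663 mg/L
Dose 2 (50 mg at t=4 h): 50·exp(−0.04621·8) = 34.548 mg/L
Dose 3 (485 mg at t=8 h): 485·exp(−0.04621·4) = 403.150 mg/L
C(12) = 186.663 + 34.548 + 403.150 = 624.362 mg/L

624.362 mg/L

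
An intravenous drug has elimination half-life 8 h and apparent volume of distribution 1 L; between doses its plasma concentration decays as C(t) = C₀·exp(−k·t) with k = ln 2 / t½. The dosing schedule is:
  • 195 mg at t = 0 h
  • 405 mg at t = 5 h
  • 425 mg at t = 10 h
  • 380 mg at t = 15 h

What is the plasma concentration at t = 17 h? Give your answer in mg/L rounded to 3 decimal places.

k = ln 2 / 8 = 0.08664 per h
Dose 1 (195 mg at t=0 h): 195·exp(−0.08664·17) = 44.704 mg/L
Dose 2 (405 mg at t=5 h): 405·exp(−0.08664·12) = 143.189 mg/L
Dose 3 (425 mg at t=10 h): 425·exp(−0.08664·7) = 231.733 mg/L
Dose 4 (380 mg at t=15 h): 380·exp(−0.08664·2) = 319.541 mg/L
C(17) = 44.704 + 143.189 + 231.733 + 319.541 = 739.167 mg/L

739.167 mg/L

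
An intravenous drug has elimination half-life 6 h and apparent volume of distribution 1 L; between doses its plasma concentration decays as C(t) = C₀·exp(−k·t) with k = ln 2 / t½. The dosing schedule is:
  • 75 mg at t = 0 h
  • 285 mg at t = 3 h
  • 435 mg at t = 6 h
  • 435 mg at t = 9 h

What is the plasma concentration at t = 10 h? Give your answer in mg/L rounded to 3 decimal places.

k = ln 2 / 6 = 0.11552 per h
Dose 1 (75 mg at t=0 h): 75·exp(−0.11552·10) = 23.624 mg/L
Dose 2 (285 mg at t=3 h): 285·exp(−0.11552·7) = 126.953 mg/L
Dose 3 (435 mg at t=6 h): 435·exp(−0.11552·4) = 274.033 mg/L
Dose 4 (435 mg at t=9 h): 435·exp(−0.11552·1) = 387.541 mg/L
C(10) = 23.624 + 126.953 + 274.033 + 387.541 = 812.150 mg/L

812.150 mg/L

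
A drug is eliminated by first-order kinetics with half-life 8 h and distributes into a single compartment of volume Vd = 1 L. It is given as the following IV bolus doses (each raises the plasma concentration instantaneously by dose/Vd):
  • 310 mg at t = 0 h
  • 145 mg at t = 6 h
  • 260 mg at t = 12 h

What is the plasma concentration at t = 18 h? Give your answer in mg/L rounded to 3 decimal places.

k = ln 2 / 8 = 0.08664 per h
Dose 1 (310 mg at t=0 h): 310·exp(−0.08664·18) = 65.169 mg/L
Dose 2 (145 mg at t=6 h): 145·exp(−0.08664·12) = 51.265 mg/L
Dose 3 (260 mg at t=12 h): 260·exp(−0.08664·6) = 154.597 mg/L
C(18) = 65.169 + 51.265 + 154.597 = 271.032 mg/L

271.032 mg/L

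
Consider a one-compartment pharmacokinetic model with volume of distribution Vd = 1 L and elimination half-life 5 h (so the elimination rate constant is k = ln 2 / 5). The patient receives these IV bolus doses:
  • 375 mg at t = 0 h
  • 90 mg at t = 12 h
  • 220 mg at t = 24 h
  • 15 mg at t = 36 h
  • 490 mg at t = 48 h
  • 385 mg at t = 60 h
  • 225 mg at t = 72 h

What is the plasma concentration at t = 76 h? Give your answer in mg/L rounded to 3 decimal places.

k = ln 2 / 5 = 0.13863 per h
Dose 1 (375 mg at t=0 h): 375·exp(−0.13863·76) = 0.010 mg/L
Dose 2 (90 mg at t=12 h): 90·exp(−0.13863·64) = 0.013 mg/L
Dose 3 (220 mg at t=24 h): 220·exp(−0.13863·52) = 0.163 mg/L
Dose 4 (15 mg at t=36 h): 15·exp(−0.13863·40) = 0.059 mg/L
Dose 5 (490 mg at t=48 h): 490·exp(−0.13863·28) = 10.102 mg/L
Dose 6 (385 mg at t=60 h): 385·exp(−0.13863·16) = 41.895 mg/L
Dose 7 (225 mg at t=72 h): 225·exp(−0.13863·4) = 129.229 mg/L
C(76) = 0.010 + 0.013 + 0.163 + 0.059 + 10.102 + 41.895 + 129.229 = 181.470 mg/L

181.470 mg/L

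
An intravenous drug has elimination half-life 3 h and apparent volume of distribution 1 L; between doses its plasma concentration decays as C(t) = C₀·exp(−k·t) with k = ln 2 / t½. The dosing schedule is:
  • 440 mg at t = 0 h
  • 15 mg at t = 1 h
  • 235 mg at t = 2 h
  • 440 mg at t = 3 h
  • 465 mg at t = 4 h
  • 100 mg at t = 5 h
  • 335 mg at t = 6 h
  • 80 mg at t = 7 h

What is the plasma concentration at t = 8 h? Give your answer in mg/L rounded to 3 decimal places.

k = ln 2 / 3 = 0.23105 per h
Dose 1 (440 mg at t=0 h): 440·exp(−0.23105·8) = 69.296 mg/L
Dose 2 (15 mg at t=1 h): 15·exp(−0.23105·7) = 2.976 mg/L
Dose 3 (235 mg at t=2 h): 235·exp(−0.23105·6) = 58.750 mg/L
Dose 4 (440 mg at t=3 h): 440·exp(−0.23105·5) = 138.591 mg/L
Dose 5 (465 mg at t=4 h): 465·exp(−0.23105·4) = 184.535 mg/L
Dose 6 (100 mg at t=5 h): 100·exp(−0.23105·3) = 50.000 mg/L
Dose 7 (335 mg at t=6 h): 335·exp(−0.23105·2) = 211.037 mg/L
Dose 8 (80 mg at t=7 h): 80·exp(−0.23105·1) = 63.496 mg/L
C(8) = 69.296 + 2.976 + 58.750 + 138.591 + 184.535 + 50.000 + 211.037 + 63.496 = 778.682 mg/L

778.682 mg/L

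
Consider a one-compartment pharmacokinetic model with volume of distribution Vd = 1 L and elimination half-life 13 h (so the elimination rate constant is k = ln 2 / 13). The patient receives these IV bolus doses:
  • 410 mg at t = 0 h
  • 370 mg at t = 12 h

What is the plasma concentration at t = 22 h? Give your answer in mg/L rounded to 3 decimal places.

k = ln 2 / 13 = 0.05332 per h
Dose 1 (410 mg at t=0 h): 410·exp(−0.05332·22) = 126.867 mg/L
Dose 2 (370 mg at t=12 h): 370·exp(−0.05332·10) = 217.090 mg/L
C(22) = 126.867 + 217.090 = 343.957 mg/L

343.957 mg/L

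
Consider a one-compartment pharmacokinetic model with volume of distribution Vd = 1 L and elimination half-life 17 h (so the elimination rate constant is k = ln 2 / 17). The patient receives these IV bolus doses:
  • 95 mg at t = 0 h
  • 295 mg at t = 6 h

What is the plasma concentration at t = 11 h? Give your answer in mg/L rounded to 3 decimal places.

k = ln 2 / 17 = 0.04077 per h
Dose 1 (95 mg at t=0 h): 95·exp(−0.04077·11) = 60.665 mg/L
Dose 2 (295 mg at t=6 h): 295·exp(−0.04077·5) = 240.593 mg/L
C(11) = 60.665 + 240.593 = 301.259 mg/L

301.259 mg/L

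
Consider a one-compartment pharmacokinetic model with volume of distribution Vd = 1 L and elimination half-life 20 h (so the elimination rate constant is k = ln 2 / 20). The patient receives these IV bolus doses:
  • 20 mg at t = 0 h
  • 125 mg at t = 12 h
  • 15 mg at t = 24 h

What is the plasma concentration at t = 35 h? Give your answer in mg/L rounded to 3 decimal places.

k = ln 2 / 20 = 0.03466 per h
Dose 1 (20 mg at t=0 h): 20·exp(−0.03466·35) = 5.946 mg/L
Dose 2 (125 mg at t=12 h): 125·exp(−0.03466·23) = 56.328 mg/L
Dose 3 (15 mg at t=24 h): 15·exp(−0.03466·11) = 10.245 mg/L
C(35) = 5.946 + 56.328 + 10.245 = 72.519 mg/L

72.519 mg/L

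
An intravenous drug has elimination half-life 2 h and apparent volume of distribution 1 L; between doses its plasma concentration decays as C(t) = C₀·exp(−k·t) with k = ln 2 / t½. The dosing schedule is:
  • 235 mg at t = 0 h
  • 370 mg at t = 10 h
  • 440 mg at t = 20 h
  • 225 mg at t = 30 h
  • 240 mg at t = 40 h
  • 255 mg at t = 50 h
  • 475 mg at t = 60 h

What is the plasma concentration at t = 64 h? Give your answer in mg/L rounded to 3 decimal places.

k = ln 2 / 2 = 0.34657 per h
Dose 1 (235 mg at t=0 h): 235·exp(−0.34657·64) = 0.000 mg/L
Dose 2 (370 mg at t=10 h): 370·exp(−0.34657·54) = 0.000 mg/L
Dose 3 (440 mg at t=20 h): 440·exp(−0.34657·44) = 0.000 mg/L
Dose 4 (225 mg at t=30 h): 225·exp(−0.34657·34) = 0.002 mg/L
Dose 5 (240 mg at t=40 h): 240·exp(−0.34657·24) = 0.059 mg/L
Dose 6 (255 mg at t=50 h): 255·exp(−0.34657·14) = 1.992 mg/L
Dose 7 (475 mg at t=60 h): 475·exp(−0.34657·4) = 118.750 mg/L
C(64) = 0.000 + 0.000 + 0.000 + 0.002 + 0.059 + 1.992 + 118.750 = 120.803 mg/L

120.803 mg/L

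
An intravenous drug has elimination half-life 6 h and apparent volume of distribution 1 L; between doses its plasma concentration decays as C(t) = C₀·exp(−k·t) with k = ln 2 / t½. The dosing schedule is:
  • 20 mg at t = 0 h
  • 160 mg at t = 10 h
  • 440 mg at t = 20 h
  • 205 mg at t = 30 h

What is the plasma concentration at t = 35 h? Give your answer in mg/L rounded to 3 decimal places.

202.094 mg/L

k = ln 2 / 6 = 0.11552 per h
Dose 1 (20 mg at t=0 h): 20·exp(−0.11552·35) = 0.351 mg/L
Dose 2 (160 mg at t=10 h): 160·exp(−0.11552·25) = 8.909 mg/L
Dose 3 (440 mg at t=20 h): 440·exp(−0.11552·15) = 77.782 mg/L
Dose 4 (205 mg at t=30 h): 205·exp(−0.11552·5) = 115.052 mg/L
C(35) = 0.351 + 8.909 + 77.782 + 115.052 = 202.094 mg/L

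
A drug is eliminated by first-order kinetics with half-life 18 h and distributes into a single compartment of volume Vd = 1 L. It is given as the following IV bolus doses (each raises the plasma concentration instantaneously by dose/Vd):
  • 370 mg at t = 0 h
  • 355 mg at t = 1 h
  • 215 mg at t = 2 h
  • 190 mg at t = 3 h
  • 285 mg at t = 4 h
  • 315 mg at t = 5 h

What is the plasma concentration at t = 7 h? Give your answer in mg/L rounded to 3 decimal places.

k = ln 2 / 18 = 0.03851 per h
Dose 1 (370 mg at t=0 h): 370·exp(−0.03851·7) = 282.575 mg/L
Dose 2 (355 mg at t=1 h): 355·exp(−0.03851·6) = 281.764 mg/L
Dose 3 (215 mg at t=2 h): 215·exp(−0.03851·5) = 177.345 mg/L
Dose 4 (190 mg at t=3 h): 190·exp(−0.03851·4) = 162.876 mg/L
Dose 5 (285 mg at t=4 h): 285·exp(−0.03851·3) = 253.906 mg/L
Dose 6 (315 mg at t=5 h): 315·exp(−0.03851·2) = 291.651 mg/L
C(7) = 282.575 + 281.764 + 177.345 + 162.876 + 253.906 + 291.651 = 1450.117 mg/L

1450.117 mg/L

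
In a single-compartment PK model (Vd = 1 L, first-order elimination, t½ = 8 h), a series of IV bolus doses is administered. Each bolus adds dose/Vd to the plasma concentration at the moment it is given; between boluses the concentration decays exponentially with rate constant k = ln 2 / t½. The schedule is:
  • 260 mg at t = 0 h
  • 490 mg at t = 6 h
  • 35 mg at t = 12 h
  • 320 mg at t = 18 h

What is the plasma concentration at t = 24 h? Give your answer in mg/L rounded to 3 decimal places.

338.157 mg/L

k = ln 2 / 8 = 0.08664 per h
Dose 1 (260 mg at t=0 h): 260·exp(−0.08664·24) = 32.500 mg/L
Dose 2 (490 mg at t=6 h): 490·exp(−0.08664·18) = 103.010 mg/L
Dose 3 (35 mg at t=12 h): 35·exp(−0.08664·12) = 12.374 mg/L
Dose 4 (320 mg at t=18 h): 320·exp(−0.08664·6) = 190.273 mg/L
C(24) = 32.500 + 103.010 + 12.374 + 190.273 = 338.157 mg/L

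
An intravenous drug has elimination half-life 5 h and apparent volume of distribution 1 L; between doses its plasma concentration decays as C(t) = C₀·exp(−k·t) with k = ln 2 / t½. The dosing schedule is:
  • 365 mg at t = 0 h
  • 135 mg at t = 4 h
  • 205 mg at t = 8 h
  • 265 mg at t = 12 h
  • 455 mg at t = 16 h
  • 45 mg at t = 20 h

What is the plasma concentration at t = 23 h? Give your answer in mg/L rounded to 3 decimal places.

310.143 mg/L

k = ln 2 / 5 = 0.13863 per h
Dose 1 (365 mg at t=0 h): 365·exp(−0.13863·23) = 15.051 mg/L
Dose 2 (135 mg at t=4 h): 135·exp(−0.13863·19) = 9.692 mg/L
Dose 3 (205 mg at t=8 h): 205·exp(−0.13863·15) = 25.625 mg/L
Dose 4 (265 mg at t=12 h): 265·exp(−0.13863·11) = 57.674 mg/L
Dose 5 (455 mg at t=16 h): 455·exp(−0.13863·7) = 172.413 mg/L
Dose 6 (45 mg at t=20 h): 45·exp(−0.13863·3) = 29.689 mg/L
C(23) = 15.051 + 9.692 + 25.625 + 57.674 + 172.413 + 29.689 = 310.143 mg/L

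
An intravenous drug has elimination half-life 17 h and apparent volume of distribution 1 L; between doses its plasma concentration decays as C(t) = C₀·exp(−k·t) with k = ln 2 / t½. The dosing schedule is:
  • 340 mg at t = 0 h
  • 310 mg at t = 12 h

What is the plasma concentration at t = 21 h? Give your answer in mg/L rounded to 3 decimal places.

359.197 mg/L

k = ln 2 / 17 = 0.04077 per h
Dose 1 (340 mg at t=0 h): 340·exp(−0.04077·21) = 144.417 mg/L
Dose 2 (310 mg at t=12 h): 310·exp(−0.04077·9) = 214.780 mg/L
C(21) = 144.417 + 214.780 = 359.197 mg/L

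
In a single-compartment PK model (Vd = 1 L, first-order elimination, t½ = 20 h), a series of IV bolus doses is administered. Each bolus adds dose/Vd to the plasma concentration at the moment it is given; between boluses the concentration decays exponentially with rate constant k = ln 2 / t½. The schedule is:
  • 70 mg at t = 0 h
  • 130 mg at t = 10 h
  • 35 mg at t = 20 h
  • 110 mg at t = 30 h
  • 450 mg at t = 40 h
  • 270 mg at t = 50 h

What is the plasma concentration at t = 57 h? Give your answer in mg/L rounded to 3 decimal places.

k = ln 2 / 20 = 0.03466 per h
Dose 1 (70 mg at t=0 h): 70·exp(−0.03466·57) = 9.709 mg/L
Dose 2 (130 mg at t=10 h): 130·exp(−0.03466·47) = 25.499 mg/L
Dose 3 (35 mg at t=20 h): 35·exp(−0.03466·37) = 9.709 mg/L
Dose 4 (110 mg at t=30 h): 110·exp(−0.03466·27) = 43.152 mg/L
Dose 5 (450 mg at t=40 h): 450·exp(−0.03466·17) = 249.653 mg/L
Dose 6 (270 mg at t=50 h): 270·exp(−0.03466·7) = 211.838 mg/L
C(57) = 9.709 + 25.499 + 9.709 + 43.152 + 249.653 + 211.838 = 549.559 mg/L

549.559 mg/L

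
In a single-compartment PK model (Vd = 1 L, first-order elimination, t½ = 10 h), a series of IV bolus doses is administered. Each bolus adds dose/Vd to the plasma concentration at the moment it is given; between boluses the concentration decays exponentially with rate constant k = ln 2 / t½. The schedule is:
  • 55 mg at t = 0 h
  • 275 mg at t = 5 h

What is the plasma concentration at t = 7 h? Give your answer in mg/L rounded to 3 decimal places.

273.258 mg/L

k = ln 2 / 10 = 0.06931 per h
Dose 1 (55 mg at t=0 h): 55·exp(−0.06931·7) = 33.856 mg/L
Dose 2 (275 mg at t=5 h): 275·exp(−0.06931·2) = 239.401 mg/L
C(7) = 33.856 + 239.401 = 273.258 mg/L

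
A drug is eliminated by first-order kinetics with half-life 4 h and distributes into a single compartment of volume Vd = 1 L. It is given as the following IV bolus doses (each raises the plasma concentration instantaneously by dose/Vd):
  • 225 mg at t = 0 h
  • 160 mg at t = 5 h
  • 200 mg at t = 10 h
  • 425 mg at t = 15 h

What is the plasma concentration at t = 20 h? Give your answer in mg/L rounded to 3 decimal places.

k = ln 2 / 4 = 0.17329 per h
Dose 1 (225 mg at t=0 h): 225·exp(−0.17329·20) = 7.031 mg/L
Dose 2 (160 mg at t=5 h): 160·exp(−0.17329·15) = 11.892 mg/L
Dose 3 (200 mg at t=10 h): 200·exp(−0.17329·10) = 35.355 mg/L
Dose 4 (425 mg at t=15 h): 425·exp(−0.17329·5) = 178.690 mg/L
C(20) = 7.031 + 11.892 + 35.355 + 178.690 = 232.969 mg/L

232.969 mg/L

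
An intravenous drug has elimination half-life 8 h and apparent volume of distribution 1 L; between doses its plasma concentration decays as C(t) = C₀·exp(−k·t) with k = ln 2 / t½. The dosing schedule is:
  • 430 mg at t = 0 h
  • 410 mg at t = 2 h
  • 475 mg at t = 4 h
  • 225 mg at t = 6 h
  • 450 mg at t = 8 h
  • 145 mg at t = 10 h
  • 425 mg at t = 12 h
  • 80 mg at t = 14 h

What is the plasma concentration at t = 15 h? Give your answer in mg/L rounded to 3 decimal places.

k = ln 2 / 8 = 0.08664 per h
Dose 1 (430 mg at t=0 h): 430·exp(−0.08664·15) = 117.230 mg/L
Dose 2 (410 mg at t=2 h): 410·exp(−0.08664·13) = 132.926 mg/L
Dose 3 (475 mg at t=4 h): 475·exp(−0.08664·11) = 183.138 mg/L
Dose 4 (225 mg at t=6 h): 225·exp(−0.08664·9) = 103.163 mg/L
Dose 5 (450 mg at t=8 h): 450·exp(−0.08664·7) = 245.364 mg/L
Dose 6 (145 mg at t=10 h): 145·exp(−0.08664·5) = 94.021 mg/L
Dose 7 (425 mg at t=12 h): 425·exp(−0.08664·3) = 327.720 mg/L
Dose 8 (80 mg at t=14 h): 80·exp(−0.08664·1) = 73.360 mg/L
C(15) = 117.230 + 132.926 + 183.138 + 103.163 + 245.364 + 94.021 + 327.720 + 73.360 = 1276.921 mg/L

1276.921 mg/L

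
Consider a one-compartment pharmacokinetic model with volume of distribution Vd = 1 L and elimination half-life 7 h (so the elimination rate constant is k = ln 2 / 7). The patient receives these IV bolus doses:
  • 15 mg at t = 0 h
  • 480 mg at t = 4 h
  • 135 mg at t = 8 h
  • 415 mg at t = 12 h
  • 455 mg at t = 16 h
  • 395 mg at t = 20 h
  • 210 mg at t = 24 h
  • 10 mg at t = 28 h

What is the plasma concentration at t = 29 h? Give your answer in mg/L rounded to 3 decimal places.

559.847 mg/L

k = ln 2 / 7 = 0.09902 per h
Dose 1 (15 mg at t=0 h): 15·exp(−0.09902·29) = 0.849 mg/L
Dose 2 (480 mg at t=4 h): 480·exp(−0.09902·25) = 40.377 mg/L
Dose 3 (135 mg at t=8 h): 135·exp(−0.09902·21) = 16.875 mg/L
Dose 4 (415 mg at t=12 h): 415·exp(−0.09902·17) = 77.086 mg/L
Dose 5 (455 mg at t=16 h): 455·exp(−0.09902·13) = 125.590 mg/L
Dose 6 (395 mg at t=20 h): 395·exp(−0.09902·9) = 162.016 mg/L
Dose 7 (210 mg at t=24 h): 210·exp(−0.09902·5) = 127.996 mg/L
Dose 8 (10 mg at t=28 h): 10·exp(−0.09902·1) = 9.057 mg/L
C(29) = 0.849 + 40.377 + 16.875 + 77.086 + 125.590 + 162.016 + 127.996 + 9.057 = 559.847 mg/L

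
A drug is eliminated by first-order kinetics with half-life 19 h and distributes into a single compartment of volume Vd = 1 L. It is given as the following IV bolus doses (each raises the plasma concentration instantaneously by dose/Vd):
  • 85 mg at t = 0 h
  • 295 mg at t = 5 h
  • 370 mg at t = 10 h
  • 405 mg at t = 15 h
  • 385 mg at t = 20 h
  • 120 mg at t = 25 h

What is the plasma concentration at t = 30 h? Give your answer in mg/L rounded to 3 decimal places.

k = ln 2 / 19 = 0.03648 per h
Dose 1 (85 mg at t=0 h): 85·exp(−0.03648·30) = 28.452 mg/L
Dose 2 (295 mg at t=5 h): 295·exp(−0.03648·25) = 118.503 mg/L
Dose 3 (370 mg at t=10 h): 370·exp(−0.03648·20) = 178.373 mg/L
Dose 4 (405 mg at t=15 h): 405·exp(−0.03648·15) = 234.315 mg/L
Dose 5 (385 mg at t=20 h): 385·exp(−0.03648·10) = 267.315 mg/L
Dose 6 (120 mg at t=25 h): 120·exp(−0.03648·5) = 99.991 mg/L
C(30) = 28.452 + 118.503 + 178.373 + 234.315 + 267.315 + 99.991 = 926.949 mg/L

926.949 mg/L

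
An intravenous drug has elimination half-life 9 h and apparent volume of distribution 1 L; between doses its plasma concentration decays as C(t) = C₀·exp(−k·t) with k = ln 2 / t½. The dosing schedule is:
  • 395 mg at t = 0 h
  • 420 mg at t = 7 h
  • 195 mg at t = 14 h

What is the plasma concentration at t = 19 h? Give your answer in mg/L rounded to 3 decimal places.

k = ln 2 / 9 = 0.07702 per h
Dose 1 (395 mg at t=0 h): 395·exp(−0.07702·19) = 91.430 mg/L
Dose 2 (420 mg at t=7 h): 420·exp(−0.07702·12) = 166.677 mg/L
Dose 3 (195 mg at t=14 h): 195·exp(−0.07702·5) = 132.677 mg/L
C(19) = 91.430 + 166.677 + 132.677 = 390.784 mg/L

390.784 mg/L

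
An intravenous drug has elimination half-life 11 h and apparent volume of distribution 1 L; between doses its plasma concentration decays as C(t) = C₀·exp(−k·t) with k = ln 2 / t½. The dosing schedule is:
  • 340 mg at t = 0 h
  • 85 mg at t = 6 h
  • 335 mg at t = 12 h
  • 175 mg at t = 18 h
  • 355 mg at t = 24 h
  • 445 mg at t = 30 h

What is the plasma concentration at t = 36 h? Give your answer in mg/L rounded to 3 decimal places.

k = ln 2 / 11 = 0.06301 per h
Dose 1 (340 mg at t=0 h): 340·exp(−0.06301·36) = 35.180 mg/L
Dose 2 (85 mg at t=6 h): 85·exp(−0.06301·30) = 12.836 mg/L
Dose 3 (335 mg at t=12 h): 335·exp(−0.06301·24) = 73.833 mg/L
Dose 4 (175 mg at t=18 h): 175·exp(−0.06301·18) = 56.292 mg/L
Dose 5 (355 mg at t=24 h): 355·exp(−0.06301·12) = 166.660 mg/L
Dose 6 (445 mg at t=30 h): 445·exp(−0.06301·6) = 304.903 mg/L
C(36) = 35.180 + 12.836 + 73.833 + 56.292 + 166.660 + 304.903 = 649.704 mg/L

649.704 mg/L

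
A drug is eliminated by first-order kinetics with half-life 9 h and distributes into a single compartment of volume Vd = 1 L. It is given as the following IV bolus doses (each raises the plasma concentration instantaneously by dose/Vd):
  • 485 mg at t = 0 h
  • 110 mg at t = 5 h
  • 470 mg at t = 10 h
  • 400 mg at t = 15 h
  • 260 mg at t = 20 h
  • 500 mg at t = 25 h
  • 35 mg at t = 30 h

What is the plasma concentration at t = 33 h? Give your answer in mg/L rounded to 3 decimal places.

624.196 mg/L

k = ln 2 / 9 = 0.07702 per h
Dose 1 (485 mg at t=0 h): 485·exp(−0.07702·33) = 38.191 mg/L
Dose 2 (110 mg at t=5 h): 110·exp(−0.07702·28) = 12.731 mg/L
Dose 3 (470 mg at t=10 h): 470·exp(−0.07702·23) = 79.946 mg/L
Dose 4 (400 mg at t=15 h): 400·exp(−0.07702·18) = 100.000 mg/L
Dose 5 (260 mg at t=20 h): 260·exp(−0.07702·13) = 95.533 mg/L
Dose 6 (500 mg at t=25 h): 500·exp(−0.07702·8) = 270.015 mg/L
Dose 7 (35 mg at t=30 h): 35·exp(−0.07702·3) = 27.780 mg/L
C(33) = 38.191 + 12.731 + 79.946 + 100.000 + 95.533 + 270.015 + 27.780 = 624.196 mg/L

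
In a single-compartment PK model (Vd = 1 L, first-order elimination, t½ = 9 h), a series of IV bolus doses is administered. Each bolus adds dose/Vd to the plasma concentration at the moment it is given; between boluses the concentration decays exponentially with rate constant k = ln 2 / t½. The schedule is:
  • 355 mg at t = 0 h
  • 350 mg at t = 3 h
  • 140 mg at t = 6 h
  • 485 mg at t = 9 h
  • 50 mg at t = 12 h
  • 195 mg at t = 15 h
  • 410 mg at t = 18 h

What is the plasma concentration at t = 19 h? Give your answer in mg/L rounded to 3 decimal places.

1012.279 mg/L

k = ln 2 / 9 = 0.07702 per h
Dose 1 (355 mg at t=0 h): 355·exp(−0.07702·19) = 82.171 mg/L
Dose 2 (350 mg at t=3 h): 350·exp(−0.07702·16) = 102.071 mg/L
Dose 3 (140 mg at t=6 h): 140·exp(−0.07702·13) = 51.441 mg/L
Dose 4 (485 mg at t=9 h): 485·exp(−0.07702·10) = 224.525 mg/L
Dose 5 (50 mg at t=12 h): 50·exp(−0.07702·7) = 29.163 mg/L
Dose 6 (195 mg at t=15 h): 195·exp(−0.07702·4) = 143.299 mg/L
Dose 7 (410 mg at t=18 h): 410·exp(−0.07702·1) = 379.609 mg/L
C(19) = 82.171 + 102.071 + 51.441 + 224.525 + 29.163 + 143.299 + 379.609 = 1012.279 mg/L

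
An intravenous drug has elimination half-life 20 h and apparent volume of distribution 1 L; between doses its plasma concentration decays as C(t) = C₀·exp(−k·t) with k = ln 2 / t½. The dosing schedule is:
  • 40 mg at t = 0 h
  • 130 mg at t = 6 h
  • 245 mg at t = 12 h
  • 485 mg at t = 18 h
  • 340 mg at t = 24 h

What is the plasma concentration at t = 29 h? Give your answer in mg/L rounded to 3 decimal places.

k = ln 2 / 20 = 0.03466 per h
Dose 1 (40 mg at t=0 h): 40·exp(−0.03466·29) = 14.641 mg/L
Dose 2 (130 mg at t=6 h): 130·exp(−0.03466·23) = 58.581 mg/L
Dose 3 (245 mg at t=12 h): 245·exp(−0.03466·17) = 135.922 mg/L
Dose 4 (485 mg at t=18 h): 485·exp(−0.03466·11) = 331.265 mg/L
Dose 5 (340 mg at t=24 h): 340·exp(−0.03466·5) = 285.905 mg/L
C(29) = 14.641 + 58.581 + 135.922 + 331.265 + 285.905 = 826.314 mg/L

826.314 mg/L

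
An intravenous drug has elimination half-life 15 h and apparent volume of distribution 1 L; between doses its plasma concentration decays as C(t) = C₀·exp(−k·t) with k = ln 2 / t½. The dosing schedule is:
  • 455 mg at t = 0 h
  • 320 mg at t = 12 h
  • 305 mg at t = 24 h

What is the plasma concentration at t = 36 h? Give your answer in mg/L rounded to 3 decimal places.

366.944 mg/L

k = ln 2 / 15 = 0.04621 per h
Dose 1 (455 mg at t=0 h): 455·exp(−0.04621·36) = 86.206 mg/L
Dose 2 (320 mg at t=12 h): 320·exp(−0.04621·24) = 105.561 mg/L
Dose 3 (305 mg at t=24 h): 305·exp(−0.04621·12) = 175.176 mg/L
C(36) = 86.206 + 105.561 + 175.176 = 366.944 mg/L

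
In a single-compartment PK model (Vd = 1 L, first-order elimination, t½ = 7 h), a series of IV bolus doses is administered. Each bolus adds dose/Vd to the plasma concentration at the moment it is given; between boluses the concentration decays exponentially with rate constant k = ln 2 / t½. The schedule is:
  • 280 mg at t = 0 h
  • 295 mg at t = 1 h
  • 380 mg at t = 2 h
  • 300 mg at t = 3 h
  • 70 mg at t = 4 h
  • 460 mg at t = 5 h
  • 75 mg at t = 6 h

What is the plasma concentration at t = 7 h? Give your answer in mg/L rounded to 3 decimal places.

1233.644 mg/L

k = ln 2 / 7 = 0.09902 per h
Dose 1 (280 mg at t=0 h): 280·exp(−0.09902·7) = 140.000 mg/L
Dose 2 (295 mg at t=1 h): 295·exp(−0.09902·6) = 162.853 mg/L
Dose 3 (380 mg at t=2 h): 380·exp(−0.09902·5) = 231.613 mg/L
Dose 4 (300 mg at t=3 h): 300·exp(−0.09902·4) = 201.885 mg/L
Dose 5 (70 mg at t=4 h): 70·exp(−0.09902·3) = 52.010 mg/L
Dose 6 (460 mg at t=5 h): 460·exp(−0.09902·2) = 377.354 mg/L
Dose 7 (75 mg at t=6 h): 75·exp(−0.09902·1) = 67.929 mg/L
C(7) = 140.000 + 162.853 + 231.613 + 201.885 + 52.010 + 377.354 + 67.929 = 1233.644 mg/L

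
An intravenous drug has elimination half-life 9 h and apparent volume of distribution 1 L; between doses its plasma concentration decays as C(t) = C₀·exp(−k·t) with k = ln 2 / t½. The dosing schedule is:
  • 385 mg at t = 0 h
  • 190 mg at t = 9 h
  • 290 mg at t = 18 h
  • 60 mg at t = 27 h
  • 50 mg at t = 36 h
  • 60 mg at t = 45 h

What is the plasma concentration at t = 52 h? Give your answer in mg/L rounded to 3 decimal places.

k = ln 2 / 9 = 0.07702 per h
Dose 1 (385 mg at t=0 h): 385·exp(−0.07702·52) = 7.017 mg/L
Dose 2 (190 mg at t=9 h): 190·exp(−0.07702·43) = 6.926 mg/L
Dose 3 (290 mg at t=18 h): 290·exp(−0.07702·34) = 21.143 mg/L
Dose 4 (60 mg at t=27 h): 60·exp(−0.07702·25) = 8.749 mg/L
Dose 5 (50 mg at t=36 h): 50·exp(−0.07702·16) = 14.582 mg/L
Dose 6 (60 mg at t=45 h): 60·exp(−0.07702·7) = 34.996 mg/L
C(52) = 7.017 + 6.926 + 21.143 + 8.749 + 14.582 + 34.996 = 93.413 mg/L

93.413 mg/L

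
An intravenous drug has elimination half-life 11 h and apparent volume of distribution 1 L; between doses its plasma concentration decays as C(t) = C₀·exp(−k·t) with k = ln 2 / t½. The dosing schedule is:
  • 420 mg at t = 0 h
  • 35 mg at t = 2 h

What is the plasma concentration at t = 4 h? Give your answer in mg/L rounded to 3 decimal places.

k = ln 2 / 11 = 0.06301 per h
Dose 1 (420 mg at t=0 h): 420·exp(−0.06301·4) = 326.425 mg/L
Dose 2 (35 mg at t=2 h): 35·exp(−0.06301·2) = 30.856 mg/L
C(4) = 326.425 + 30.856 = 357.281 mg/L

357.281 mg/L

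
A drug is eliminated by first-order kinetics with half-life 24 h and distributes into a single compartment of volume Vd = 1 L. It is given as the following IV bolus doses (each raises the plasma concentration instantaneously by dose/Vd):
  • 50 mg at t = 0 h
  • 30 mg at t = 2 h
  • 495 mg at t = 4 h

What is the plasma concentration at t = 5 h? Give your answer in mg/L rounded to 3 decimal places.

k = ln 2 / 24 = 0.02888 per h
Dose 1 (50 mg at t=0 h): 50·exp(−0.02888·5) = 43.277 mg/L
Dose 2 (30 mg at t=2 h): 30·exp(−0.02888·3) = 27.510 mg/L
Dose 3 (495 mg at t=4 h): 495·exp(−0.02888·1) = 480.908 mg/L
C(5) = 43.277 + 27.510 + 480.908 = 551.695 mg/L

551.695 mg/L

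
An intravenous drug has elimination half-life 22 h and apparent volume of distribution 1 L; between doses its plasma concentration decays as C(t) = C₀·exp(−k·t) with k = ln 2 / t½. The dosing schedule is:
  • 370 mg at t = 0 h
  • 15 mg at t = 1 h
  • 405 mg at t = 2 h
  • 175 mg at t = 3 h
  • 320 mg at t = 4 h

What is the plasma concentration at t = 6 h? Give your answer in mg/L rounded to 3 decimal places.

k = ln 2 / 22 = 0.03151 per h
Dose 1 (370 mg at t=0 h): 370·exp(−0.03151·6) = 306.269 mg/L
Dose 2 (15 mg at t=1 h): 15·exp(−0.03151·5) = 12.814 mg/L
Dose 3 (405 mg at t=2 h): 405·exp(−0.03151·4) = 357.044 mg/L
Dose 4 (175 mg at t=3 h): 175·exp(−0.03151·3) = 159.217 mg/L
Dose 5 (320 mg at t=4 h): 320·exp(−0.03151·2) = 300.458 mg/L
C(6) = 306.269 + 12.814 + 357.044 + 159.217 + 300.458 = 1135.801 mg/L

1135.801 mg/L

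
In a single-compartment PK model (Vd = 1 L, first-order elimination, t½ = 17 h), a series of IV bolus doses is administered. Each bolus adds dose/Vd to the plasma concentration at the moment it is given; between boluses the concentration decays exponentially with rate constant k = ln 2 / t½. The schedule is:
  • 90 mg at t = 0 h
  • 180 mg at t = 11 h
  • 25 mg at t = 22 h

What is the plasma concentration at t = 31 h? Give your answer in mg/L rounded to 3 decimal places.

k = ln 2 / 17 = 0.04077 per h
Dose 1 (90 mg at t=0 h): 90·exp(−0.04077·31) = 25.428 mg/L
Dose 2 (180 mg at t=11 h): 180·exp(−0.04077·20) = 79.638 mg/L
Dose 3 (25 mg at t=22 h): 25·exp(−0.04077·9) = 17.321 mg/L
C(31) = 25.428 + 79.638 + 17.321 = 122.386 mg/L

122.386 mg/L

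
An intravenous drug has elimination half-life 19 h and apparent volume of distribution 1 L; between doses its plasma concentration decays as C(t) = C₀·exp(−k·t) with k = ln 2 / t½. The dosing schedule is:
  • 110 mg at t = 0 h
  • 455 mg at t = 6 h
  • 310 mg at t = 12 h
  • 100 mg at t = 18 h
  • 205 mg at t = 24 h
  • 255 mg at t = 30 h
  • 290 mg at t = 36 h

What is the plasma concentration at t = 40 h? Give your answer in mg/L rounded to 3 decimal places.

k = ln 2 / 19 = 0.03648 per h
Dose 1 (110 mg at t=0 h): 110·exp(−0.03648·40) = 25.565 mg/L
Dose 2 (455 mg at t=6 h): 455·exp(−0.03648·34) = 131.621 mg/L
Dose 3 (310 mg at t=12 h): 310·exp(−0.03648·28) = 111.619 mg/L
Dose 4 (100 mg at t=18 h): 100·exp(−0.03648·22) = 44.817 mg/L
Dose 5 (205 mg at t=24 h): 205·exp(−0.03648·16) = 114.355 mg/L
Dose 6 (255 mg at t=30 h): 255·exp(−0.03648·10) = 177.053 mg/L
Dose 7 (290 mg at t=36 h): 290·exp(−0.03648·4) = 250.624 mg/L
C(40) = 25.565 + 131.621 + 111.619 + 44.817 + 114.355 + 177.053 + 250.624 = 855.654 mg/L

855.654 mg/L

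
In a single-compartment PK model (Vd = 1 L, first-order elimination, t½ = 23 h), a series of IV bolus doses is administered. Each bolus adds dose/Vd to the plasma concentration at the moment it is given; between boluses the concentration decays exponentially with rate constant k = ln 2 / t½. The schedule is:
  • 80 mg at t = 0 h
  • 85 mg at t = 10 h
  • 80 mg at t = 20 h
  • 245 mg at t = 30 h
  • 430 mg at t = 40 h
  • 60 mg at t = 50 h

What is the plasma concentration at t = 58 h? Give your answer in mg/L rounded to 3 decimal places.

k = ln 2 / 23 = 0.03014 per h
Dose 1 (80 mg at t=0 h): 80·exp(−0.03014·58) = 13.931 mg/L
Dose 2 (85 mg at t=10 h): 85·exp(−0.03014·48) = 20.007 mg/L
Dose 3 (80 mg at t=20 h): 80·exp(−0.03014·38) = 25.453 mg/L
Dose 4 (245 mg at t=30 h): 245·exp(−0.03014·28) = 105.365 mg/L
Dose 5 (430 mg at t=40 h): 430·exp(−0.03014·18) = 249.965 mg/L
Dose 6 (60 mg at t=50 h): 60·exp(−0.03014·8) = 47.146 mg/L
C(58) = 13.931 + 20.007 + 25.453 + 105.365 + 249.965 + 47.146 = 461.866 mg/L

461.866 mg/L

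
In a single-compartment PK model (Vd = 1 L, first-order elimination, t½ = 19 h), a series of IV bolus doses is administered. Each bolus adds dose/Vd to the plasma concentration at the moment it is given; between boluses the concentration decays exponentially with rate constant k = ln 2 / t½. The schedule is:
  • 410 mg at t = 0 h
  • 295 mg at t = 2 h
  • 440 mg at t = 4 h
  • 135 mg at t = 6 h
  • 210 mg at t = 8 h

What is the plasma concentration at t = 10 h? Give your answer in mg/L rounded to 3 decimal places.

1170.397 mg/L

k = ln 2 / 19 = 0.03648 per h
Dose 1 (410 mg at t=0 h): 410·exp(−0.03648·10) = 284.673 mg/L
Dose 2 (295 mg at t=2 h): 295·exp(−0.03648·8) = 220.329 mg/L
Dose 3 (440 mg at t=4 h): 440·exp(−0.03648·6) = 353.501 mg/L
Dose 4 (135 mg at t=6 h): 135·exp(−0.03648·4) = 116.670 mg/L
Dose 5 (210 mg at t=8 h): 210·exp(−0.03648·2) = 195.223 mg/L
C(10) = 284.673 + 220.329 + 353.501 + 116.670 + 195.223 = 1170.397 mg/L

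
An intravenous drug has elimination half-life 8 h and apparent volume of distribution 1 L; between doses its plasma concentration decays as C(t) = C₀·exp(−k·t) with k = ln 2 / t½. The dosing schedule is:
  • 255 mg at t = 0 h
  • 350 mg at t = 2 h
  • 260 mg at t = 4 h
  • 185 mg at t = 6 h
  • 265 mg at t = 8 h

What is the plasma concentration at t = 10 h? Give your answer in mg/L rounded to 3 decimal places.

k = ln 2 / 8 = 0.08664 per h
Dose 1 (255 mg at t=0 h): 255·exp(−0.08664·10) = 107.214 mg/L
Dose 2 (350 mg at t=2 h): 350·exp(−0.08664·8) = 175.000 mg/L
Dose 3 (260 mg at t=4 h): 260·exp(−0.08664·6) = 154.597 mg/L
Dose 4 (185 mg at t=6 h): 185·exp(−0.08664·4) = 130.815 mg/L
Dose 5 (265 mg at t=8 h): 265·exp(−0.08664·2) = 222.838 mg/L
C(10) = 107.214 + 175.000 + 154.597 + 130.815 + 222.838 = 790.464 mg/L

790.464 mg/L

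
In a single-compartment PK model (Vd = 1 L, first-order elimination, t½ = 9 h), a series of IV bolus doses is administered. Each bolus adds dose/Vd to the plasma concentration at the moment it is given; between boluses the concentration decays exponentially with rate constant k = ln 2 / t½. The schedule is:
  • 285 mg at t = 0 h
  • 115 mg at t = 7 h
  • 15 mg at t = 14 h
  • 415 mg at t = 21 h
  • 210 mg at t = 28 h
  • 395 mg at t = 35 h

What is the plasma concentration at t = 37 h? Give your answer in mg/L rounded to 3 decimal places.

595.092 mg/L

k = ln 2 / 9 = 0.07702 per h
Dose 1 (285 mg at t=0 h): 285·exp(−0.07702·37) = 16.492 mg/L
Dose 2 (115 mg at t=7 h): 115·exp(−0.07702·30) = 11.409 mg/L
Dose 3 (15 mg at t=14 h): 15·exp(−0.07702·23) = 2.551 mg/L
Dose 4 (415 mg at t=21 h): 415·exp(−0.07702·16) = 121.027 mg/L
Dose 5 (210 mg at t=28 h): 210·exp(−0.07702·9) = 105.000 mg/L
Dose 6 (395 mg at t=35 h): 395·exp(−0.07702·2) = 338.611 mg/L
C(37) = 16.492 + 11.409 + 2.551 + 121.027 + 105.000 + 338.611 = 595.092 mg/L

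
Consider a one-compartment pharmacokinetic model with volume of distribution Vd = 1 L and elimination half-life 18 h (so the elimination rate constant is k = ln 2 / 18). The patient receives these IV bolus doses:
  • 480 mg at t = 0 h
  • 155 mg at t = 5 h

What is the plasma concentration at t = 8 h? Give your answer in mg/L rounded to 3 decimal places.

k = ln 2 / 18 = 0.03851 per h
Dose 1 (480 mg at t=0 h): 480·exp(−0.03851·8) = 352.736 mg/L
Dose 2 (155 mg at t=5 h): 155·exp(−0.03851·3) = 138.089 mg/L
C(8) = 352.736 + 138.089 = 490.826 mg/L

490.826 mg/L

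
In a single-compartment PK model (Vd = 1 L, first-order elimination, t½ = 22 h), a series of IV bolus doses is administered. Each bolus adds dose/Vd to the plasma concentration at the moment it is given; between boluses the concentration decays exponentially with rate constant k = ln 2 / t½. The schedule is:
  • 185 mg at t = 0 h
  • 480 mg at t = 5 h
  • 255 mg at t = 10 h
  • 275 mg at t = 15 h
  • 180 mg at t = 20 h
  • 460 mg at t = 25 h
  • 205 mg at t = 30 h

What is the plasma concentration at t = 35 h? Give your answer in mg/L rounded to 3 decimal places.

1133.395 mg/L

k = ln 2 / 22 = 0.03151 per h
Dose 1 (185 mg at t=0 h): 185·exp(−0.03151·35) = 61.413 mg/L
Dose 2 (480 mg at t=5 h): 480·exp(−0.03151·30) = 186.529 mg/L
Dose 3 (255 mg at t=10 h): 255·exp(−0.03151·25) = 116.001 mg/L
Dose 4 (275 mg at t=15 h): 275·exp(−0.03151·20) = 146.443 mg/L
Dose 5 (180 mg at t=20 h): 180·exp(−0.03151·15) = 112.208 mg/L
Dose 6 (460 mg at t=25 h): 460·exp(−0.03151·10) = 335.680 mg/L
Dose 7 (205 mg at t=30 h): 205·exp(−0.03151·5) = 175.121 mg/L
C(35) = 61.413 + 186.529 + 116.001 + 146.443 + 112.208 + 335.680 + 175.121 = 1133.395 mg/L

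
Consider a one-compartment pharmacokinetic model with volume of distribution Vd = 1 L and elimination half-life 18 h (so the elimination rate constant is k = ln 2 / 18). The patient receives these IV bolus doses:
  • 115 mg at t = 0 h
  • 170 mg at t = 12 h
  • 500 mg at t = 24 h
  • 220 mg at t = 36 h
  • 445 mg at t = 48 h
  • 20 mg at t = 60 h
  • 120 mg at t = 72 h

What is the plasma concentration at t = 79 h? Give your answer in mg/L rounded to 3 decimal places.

356.653 mg/L

k = ln 2 / 18 = 0.03851 per h
Dose 1 (115 mg at t=0 h): 115·exp(−0.03851·79) = 5.489 mg/L
Dose 2 (170 mg at t=12 h): 170·exp(−0.03851·67) = 12.881 mg/L
Dose 3 (500 mg at t=24 h): 500·exp(−0.03851·55) = 60.139 mg/L
Dose 4 (220 mg at t=36 h): 220·exp(−0.03851·43) = 42.004 mg/L
Dose 5 (445 mg at t=48 h): 445·exp(−0.03851·31) = 134.871 mg/L
Dose 6 (20 mg at t=60 h): 20·exp(−0.03851·19) = 9.622 mg/L
Dose 7 (120 mg at t=72 h): 120·exp(−0.03851·7) = 91.646 mg/L
C(79) = 5.489 + 12.881 + 60.139 + 42.004 + 134.871 + 9.622 + 91.646 = 356.653 mg/L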